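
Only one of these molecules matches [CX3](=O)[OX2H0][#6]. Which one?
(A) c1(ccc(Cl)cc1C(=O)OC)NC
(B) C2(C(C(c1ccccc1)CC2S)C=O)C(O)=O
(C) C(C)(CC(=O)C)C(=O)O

[CX3](=O)[OX2H0][#6] describes a carbonyl carbon bonded to an oxygen that is itself bonded to carbon (no H on that O) (an ester).
(A) contains a methyl-ester group (-C(=O)OCH3), which satisfies every atom and bond constraint.
(B) has a carboxylic acid group (-C(=O)OH) but the singly-bonded O carries H (OX2H1, not H0).
(C) has a carboxylic acid group (-C(=O)OH) but the singly-bonded O carries H (OX2H1, not H0).
So the answer is (A).

A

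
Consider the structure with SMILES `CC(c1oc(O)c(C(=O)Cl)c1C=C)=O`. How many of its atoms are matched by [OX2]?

1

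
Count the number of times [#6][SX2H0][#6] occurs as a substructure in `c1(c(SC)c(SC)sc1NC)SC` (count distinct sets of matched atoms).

3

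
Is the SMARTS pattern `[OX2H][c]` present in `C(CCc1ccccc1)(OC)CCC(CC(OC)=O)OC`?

No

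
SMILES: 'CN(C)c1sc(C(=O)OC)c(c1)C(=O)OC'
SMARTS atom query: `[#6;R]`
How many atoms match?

4

The query [#6;R] means: carbon that is part of a ring.
Check the 16 heavy atoms by environment: 1× s (aromatic, in 5-ring) → no; 4× c (aromatic, in 5-ring) → match; 6× C (acyclic) → no; 4× O (acyclic) → no; 1× N (acyclic) → no.
That gives 4 matching atoms.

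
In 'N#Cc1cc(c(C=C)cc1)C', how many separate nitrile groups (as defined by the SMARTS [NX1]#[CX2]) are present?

[NX1]#[CX2] is the SMARTS for a nitrile: a nitrogen triple-bonded to a two-connected carbon.
Exactly one fragment in the molecule meets all constraints, giving 1 match.

1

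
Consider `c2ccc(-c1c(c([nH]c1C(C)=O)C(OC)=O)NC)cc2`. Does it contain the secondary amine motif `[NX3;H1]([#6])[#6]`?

Yes

The pattern [NX3;H1]([#6])[#6] describes a trivalent nitrogen with one H, bonded to two carbons — a secondary amine.
The molecule carries an N-methylamino group (-NHCH3), whose atoms satisfy every constraint of the query, so the pattern matches.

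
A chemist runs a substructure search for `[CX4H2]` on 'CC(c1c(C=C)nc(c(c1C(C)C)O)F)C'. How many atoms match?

0

The query [CX4H2] means: sp3 carbon (X4) with exactly two hydrogens.
Check the 16 heavy atoms by environment: 1× n (aromatic, H0, X2) → no; 5× c (aromatic, H0, X3) → no; 2× C (H1, X4) → no; 4× C (H3, X4) → no; 1× O (H1, X2) → no; 1× C (H1, X3) → no; 1× C (H2, X3) → no; 1× F (H0, X1) → no.
No environment satisfies the query, so 0 matching atoms.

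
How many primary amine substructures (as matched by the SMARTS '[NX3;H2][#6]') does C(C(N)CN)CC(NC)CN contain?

3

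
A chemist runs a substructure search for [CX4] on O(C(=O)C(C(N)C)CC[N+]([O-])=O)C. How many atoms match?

6

Check the 13 heavy atoms by environment: 6× C (X4) → match; 1× N (X3) → no; 1× N (charge +1, X3) → no; 1× O (charge -1, X1) → no; 2× O (X1) → no; 1× C (X3) → no; 1× O (X2) → no.
That gives 6 matching atoms.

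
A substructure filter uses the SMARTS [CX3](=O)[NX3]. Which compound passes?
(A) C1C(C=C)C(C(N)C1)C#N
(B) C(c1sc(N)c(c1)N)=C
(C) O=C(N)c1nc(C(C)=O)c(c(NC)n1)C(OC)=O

[CX3](=O)[NX3] describes a carbonyl carbon bonded to a trivalent nitrogen (an amide).
(A) has a primary amino group (-NH2) but the -NH2 is not attached to a carbonyl carbon.
(B) has a primary amino group (-NH2) but the -NH2 is not attached to a carbonyl carbon.
(C) contains a primary amide (-C(=O)NH2), which satisfies every atom and bond constraint.
So the answer is (C).

C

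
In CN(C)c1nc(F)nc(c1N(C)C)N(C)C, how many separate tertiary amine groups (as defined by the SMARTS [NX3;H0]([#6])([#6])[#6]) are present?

[NX3;H0]([#6])([#6])[#6] is the SMARTS for a tertiary amine: a trivalent nitrogen with no H, bonded to three carbons.
The molecule carries 3 separate instances of a dimethylamino group (-N(CH3)2) meeting every constraint; each maps to a distinct set of atoms, giving 3 matches.

3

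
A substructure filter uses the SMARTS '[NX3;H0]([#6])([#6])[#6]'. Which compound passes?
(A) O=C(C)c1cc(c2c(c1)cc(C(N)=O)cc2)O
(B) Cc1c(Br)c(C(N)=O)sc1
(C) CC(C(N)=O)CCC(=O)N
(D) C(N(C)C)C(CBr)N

D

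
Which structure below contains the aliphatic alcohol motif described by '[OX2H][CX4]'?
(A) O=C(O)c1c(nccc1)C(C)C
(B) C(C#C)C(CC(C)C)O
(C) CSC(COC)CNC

B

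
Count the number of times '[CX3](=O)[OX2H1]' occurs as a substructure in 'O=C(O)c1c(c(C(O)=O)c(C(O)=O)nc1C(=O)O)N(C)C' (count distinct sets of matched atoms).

4

[CX3](=O)[OX2H1] is the SMARTS for a carboxylic acid: an sp2 carbon double-bonded to O and single-bonded to an -OH oxygen.
The molecule carries 4 separate instances of a carboxylic acid group (-C(=O)OH) meeting every constraint; each maps to a distinct set of atoms, giving 4 matches.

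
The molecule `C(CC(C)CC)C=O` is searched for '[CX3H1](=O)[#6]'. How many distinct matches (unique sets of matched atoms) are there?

1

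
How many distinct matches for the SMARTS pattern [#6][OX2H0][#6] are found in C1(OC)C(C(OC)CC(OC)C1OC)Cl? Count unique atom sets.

4

[#6][OX2H0][#6] is the SMARTS for an ether: an aliphatic oxygen bridging two carbons with no H on the oxygen.
The molecule carries 4 separate instances of a methoxy ether (-OCH3) meeting every constraint; each maps to a distinct set of atoms, giving 4 matches.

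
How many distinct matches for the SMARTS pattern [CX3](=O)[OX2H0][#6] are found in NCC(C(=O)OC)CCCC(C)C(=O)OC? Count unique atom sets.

[CX3](=O)[OX2H0][#6] is the SMARTS for an ester: a carbonyl carbon bonded to an oxygen that is itself bonded to carbon (no H on that O).
The molecule carries 2 separate instances of a methyl-ester group (-C(=O)OCH3) meeting every constraint; each maps to a distinct set of atoms, giving 2 matches.

2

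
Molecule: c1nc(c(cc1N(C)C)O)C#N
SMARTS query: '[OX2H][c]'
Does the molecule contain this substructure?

Yes

The pattern [OX2H][c] describes a hydroxyl oxygen attached to an aromatic carbon — a phenol.
The molecule carries a hydroxyl group (-OH), whose atoms satisfy every constraint of the query, so the pattern matches.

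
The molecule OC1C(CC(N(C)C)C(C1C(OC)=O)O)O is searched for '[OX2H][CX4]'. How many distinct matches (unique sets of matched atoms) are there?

3

[OX2H][CX4] is the SMARTS for an aliphatic alcohol: a hydroxyl oxygen bound to an sp3 (X4) carbon.
The molecule carries 3 separate instances of a hydroxyl group (-OH) meeting every constraint; each maps to a distinct set of atoms, giving 3 matches.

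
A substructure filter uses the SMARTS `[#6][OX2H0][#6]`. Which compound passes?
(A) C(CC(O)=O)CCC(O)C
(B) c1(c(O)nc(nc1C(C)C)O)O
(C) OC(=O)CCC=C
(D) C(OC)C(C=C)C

[#6][OX2H0][#6] describes an aliphatic oxygen bridging two carbons with no H on the oxygen (an ether).
(A) has a hydroxyl group (-OH) but the oxygen has H1, not H0 bridging two carbons.
(B) has a hydroxyl group (-OH) but the oxygen has H1, not H0 bridging two carbons.
(C) has a carboxylic acid group (-C(=O)OH) but the -OH oxygen has H1; the =O is OX1, not OX2.
(D) contains a methoxy ether (-OCH3), which satisfies every atom and bond constraint.
So the answer is (D).

D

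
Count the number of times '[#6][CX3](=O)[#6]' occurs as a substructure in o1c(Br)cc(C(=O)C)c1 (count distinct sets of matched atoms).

1

[#6][CX3](=O)[#6] is the SMARTS for a ketone: a carbonyl carbon (no H) flanked by two carbons.
Exactly one fragment in the molecule meets all constraints, giving 1 match.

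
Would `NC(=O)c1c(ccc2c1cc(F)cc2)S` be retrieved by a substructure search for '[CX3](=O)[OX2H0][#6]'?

The pattern [CX3](=O)[OX2H0][#6] describes a carbonyl carbon bonded to an oxygen that is itself bonded to carbon (no H on that O) — an ester.
The closest candidate here is a primary amide (-C(=O)NH2), but the carbonyl is bonded to N, not to an O-C linkage. No other fragment satisfies the full query, so there is no match.

No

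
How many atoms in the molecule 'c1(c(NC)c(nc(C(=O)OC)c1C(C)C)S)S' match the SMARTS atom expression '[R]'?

6

The query [R] means: R matches any atom that is part of a ring.
Check the 17 heavy atoms by environment: 1× n (aromatic, in 6-ring) → match; 5× c (aromatic, in 6-ring) → match; 2× S (acyclic) → no; 1× N (acyclic) → no; 6× C (acyclic) → no; 2× O (acyclic) → no.
Summing the matching environments: 1 + 5 = 6 matching atoms.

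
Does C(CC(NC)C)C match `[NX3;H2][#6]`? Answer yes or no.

No

The pattern [NX3;H2][#6] describes a trivalent nitrogen with two H attached to carbon — a primary amine.
The closest candidate here is an N-methylamino group (-NHCH3), but the nitrogen bears two carbons and only one H (H1), not H2. No other fragment satisfies the full query, so there is no match.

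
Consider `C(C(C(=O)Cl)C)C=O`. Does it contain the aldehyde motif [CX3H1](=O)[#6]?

The pattern [CX3H1](=O)[#6] describes an sp2 carbon with one H, double-bonded to O and single-bonded to carbon — an aldehyde.
The molecule carries an aldehyde (-CHO), whose atoms satisfy every constraint of the query, so the pattern matches.

Yes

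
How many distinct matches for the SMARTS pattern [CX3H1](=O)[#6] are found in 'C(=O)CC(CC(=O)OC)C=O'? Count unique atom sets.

[CX3H1](=O)[#6] is the SMARTS for an aldehyde: an sp2 carbon with one H, double-bonded to O and single-bonded to carbon.
The molecule carries 2 separate instances of an aldehyde (-CHO) meeting every constraint; each maps to a distinct set of atoms, giving 2 matches.

2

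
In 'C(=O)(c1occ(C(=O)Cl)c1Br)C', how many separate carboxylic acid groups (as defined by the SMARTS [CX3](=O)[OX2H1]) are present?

0

[CX3](=O)[OX2H1] is the SMARTS for a carboxylic acid: an sp2 carbon double-bonded to O and single-bonded to an -OH oxygen.
The molecule has an acyl chloride (-C(=O)Cl), but the carbonyl is bonded to Cl, not to an -OH oxygen; nothing else fits, so there are 0 matches.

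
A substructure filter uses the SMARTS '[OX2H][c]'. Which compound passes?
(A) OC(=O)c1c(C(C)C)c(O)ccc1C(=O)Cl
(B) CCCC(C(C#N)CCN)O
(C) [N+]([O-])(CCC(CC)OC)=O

[OX2H][c] describes a hydroxyl oxygen attached to an aromatic carbon (a phenol).
(A) contains a hydroxyl group (-OH), which satisfies every atom and bond constraint.
(B) has a hydroxyl group (-OH) but the -OH is on an aliphatic carbon, not an aromatic c.
(C) has a methoxy ether (-OCH3) but the oxygen has H0, not H1.
So the answer is (A).

A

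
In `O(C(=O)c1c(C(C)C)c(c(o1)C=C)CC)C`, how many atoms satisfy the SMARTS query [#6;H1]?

Check the 16 heavy atoms by environment: 1× o (aromatic, H0) → no; 4× c (aromatic, H0) → no; 2× C (H1) → match; 4× C (H3) → no; 2× C (H2) → no; 1× C (H0) → no; 2× O (H0) → no.
That gives 2 matching atoms.

2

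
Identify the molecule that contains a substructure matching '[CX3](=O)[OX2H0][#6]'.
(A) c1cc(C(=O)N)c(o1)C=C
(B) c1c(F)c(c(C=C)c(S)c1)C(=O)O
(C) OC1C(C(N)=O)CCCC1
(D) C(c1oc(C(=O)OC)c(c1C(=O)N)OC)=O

D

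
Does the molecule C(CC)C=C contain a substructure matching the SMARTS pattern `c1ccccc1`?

The pattern c1ccccc1 describes six aromatic carbons in a ring — a benzene ring.
The closest candidate here is a methyl group (-CH3), but no six-membered all-carbon aromatic ring is present. No other fragment satisfies the full query, so there is no match.

No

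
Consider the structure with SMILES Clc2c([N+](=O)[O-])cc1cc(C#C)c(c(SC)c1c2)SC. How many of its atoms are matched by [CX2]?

2

Check the 20 heavy atoms by environment: 10× c (aromatic, X3) → no; 1× N (charge +1, X3) → no; 1× O (charge -1, X1) → no; 1× O (X1) → no; 2× C (X2) → match; 2× S (X2) → no; 2× C (X4) → no; 1× Cl (X1) → no.
That gives 2 matching atoms.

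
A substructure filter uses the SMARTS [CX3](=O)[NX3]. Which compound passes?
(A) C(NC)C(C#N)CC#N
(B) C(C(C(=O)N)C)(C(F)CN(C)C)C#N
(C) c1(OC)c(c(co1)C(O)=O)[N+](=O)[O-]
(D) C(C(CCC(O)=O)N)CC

[CX3](=O)[NX3] describes a carbonyl carbon bonded to a trivalent nitrogen (an amide).
(A) has a nitrile (-C#N) but the nitrile N is NX1 (triple-bonded), not NX3.
(B) contains a primary amide (-C(=O)NH2), which satisfies every atom and bond constraint.
(C) has a carboxylic acid group (-C(=O)OH) but the carbonyl is bonded to O, not to an NX3 nitrogen.
(D) has a primary amino group (-NH2) but the -NH2 is not attached to a carbonyl carbon.
So the answer is (B).

B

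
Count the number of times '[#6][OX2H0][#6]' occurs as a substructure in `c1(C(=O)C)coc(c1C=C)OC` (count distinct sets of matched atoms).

1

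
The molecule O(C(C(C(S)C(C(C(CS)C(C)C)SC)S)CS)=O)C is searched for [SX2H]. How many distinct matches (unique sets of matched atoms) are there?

4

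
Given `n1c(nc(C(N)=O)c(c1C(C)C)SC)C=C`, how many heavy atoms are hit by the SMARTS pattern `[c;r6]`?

4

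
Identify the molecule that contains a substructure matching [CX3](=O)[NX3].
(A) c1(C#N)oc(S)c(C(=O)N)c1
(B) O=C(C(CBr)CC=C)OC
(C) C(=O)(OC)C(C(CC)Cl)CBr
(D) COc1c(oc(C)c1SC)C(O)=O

A

[CX3](=O)[NX3] describes a carbonyl carbon bonded to a trivalent nitrogen (an amide).
(A) contains a primary amide (-C(=O)NH2), which satisfies every atom and bond constraint.
(B) has a methyl-ester group (-C(=O)OCH3) but the carbonyl is bonded to O, not to an NX3 nitrogen.
(C) has a methyl-ester group (-C(=O)OCH3) but the carbonyl is bonded to O, not to an NX3 nitrogen.
(D) has a carboxylic acid group (-C(=O)OH) but the carbonyl is bonded to O, not to an NX3 nitrogen.
So the answer is (A).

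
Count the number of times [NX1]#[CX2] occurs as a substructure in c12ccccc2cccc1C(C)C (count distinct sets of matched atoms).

[NX1]#[CX2] is the SMARTS for a nitrile: a nitrogen triple-bonded to a two-connected carbon.
No fragment in the molecule satisfies every constraint, giving 0 matches.

0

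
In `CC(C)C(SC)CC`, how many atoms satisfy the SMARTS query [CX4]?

The query [CX4] means: C with X4: aliphatic carbon with exactly 4 total connections (bonds + H).
Check the 8 heavy atoms by environment: 7× C (X4) → match; 1× S (X2) → no.
That gives 7 matching atoms.

7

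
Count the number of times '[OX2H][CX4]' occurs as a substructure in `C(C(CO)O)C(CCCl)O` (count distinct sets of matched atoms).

3

[OX2H][CX4] is the SMARTS for an aliphatic alcohol: a hydroxyl oxygen bound to an sp3 (X4) carbon.
The molecule carries 3 separate instances of a hydroxyl group (-OH) meeting every constraint; each maps to a distinct set of atoms, giving 3 matches.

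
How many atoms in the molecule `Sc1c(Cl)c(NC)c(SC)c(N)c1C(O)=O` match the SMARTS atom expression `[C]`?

3

The query [C] means: uppercase C matches aliphatic (non-aromatic) carbon only.
Check the 16 heavy atoms by environment: 6× c (aromatic) → no; 2× S → no; 3× C → match; 1× Cl → no; 2× O → no; 2× N → no.
That gives 3 matching atoms.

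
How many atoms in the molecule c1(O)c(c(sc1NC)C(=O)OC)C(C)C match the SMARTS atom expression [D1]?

The query [D1] means: atom with exactly one heavy-atom neighbour (degree 1).
Check the 15 heavy atoms by environment: 1× s (aromatic, D2) → no; 4× c (aromatic, D3) → no; 1× N (D2) → no; 4× C (D1) → match; 2× C (D3) → no; 2× O (D1) → match; 1× O (D2) → no.
Summing the matching environments: 4 + 2 = 6 matching atoms.

6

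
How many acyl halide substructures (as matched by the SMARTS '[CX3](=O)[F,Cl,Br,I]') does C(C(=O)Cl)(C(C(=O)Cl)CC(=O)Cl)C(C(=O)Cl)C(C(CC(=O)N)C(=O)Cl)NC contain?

5

[CX3](=O)[F,Cl,Br,I] is the SMARTS for an acyl halide: a carbonyl carbon bonded to a halogen.
The molecule carries 5 separate instances of an acyl chloride (-C(=O)Cl) meeting every constraint; each maps to a distinct set of atoms, giving 5 matches.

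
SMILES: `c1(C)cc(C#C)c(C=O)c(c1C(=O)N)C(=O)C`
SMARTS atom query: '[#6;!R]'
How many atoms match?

7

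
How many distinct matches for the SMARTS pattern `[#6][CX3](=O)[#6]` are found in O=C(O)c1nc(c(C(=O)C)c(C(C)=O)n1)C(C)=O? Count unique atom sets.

3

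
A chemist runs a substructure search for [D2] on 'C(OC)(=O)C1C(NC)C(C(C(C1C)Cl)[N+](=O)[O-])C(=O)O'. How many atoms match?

The query [D2] means: atom with exactly two heavy-atom neighbours.
Check the 20 heavy atoms by environment: 8× C (D3) → no; 1× Cl (D1) → no; 3× C (D1) → no; 4× O (D1) → no; 1× O (D2) → match; 1× N (D2) → match; 1× N (charge +1, D3) → no; 1× O (charge -1, D1) → no.
Summing the matching environments: 1 + 1 = 2 matching atoms.

2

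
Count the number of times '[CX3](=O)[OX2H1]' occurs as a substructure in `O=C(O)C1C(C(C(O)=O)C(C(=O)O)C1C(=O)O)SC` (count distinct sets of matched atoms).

4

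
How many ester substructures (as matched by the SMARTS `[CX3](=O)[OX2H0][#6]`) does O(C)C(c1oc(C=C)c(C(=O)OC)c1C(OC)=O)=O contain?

[CX3](=O)[OX2H0][#6] is the SMARTS for an ester: a carbonyl carbon bonded to an oxygen that is itself bonded to carbon (no H on that O).
The molecule carries 3 separate instances of a methyl-ester group (-C(=O)OCH3) meeting every constraint; each maps to a distinct set of atoms, giving 3 matches.

3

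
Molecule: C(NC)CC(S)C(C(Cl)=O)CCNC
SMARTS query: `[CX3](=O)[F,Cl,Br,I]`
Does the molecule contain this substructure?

Yes

The pattern [CX3](=O)[F,Cl,Br,I] describes a carbonyl carbon bonded to a halogen — an acyl halide.
The molecule carries an acyl chloride (-C(=O)Cl), whose atoms satisfy every constraint of the query, so the pattern matches.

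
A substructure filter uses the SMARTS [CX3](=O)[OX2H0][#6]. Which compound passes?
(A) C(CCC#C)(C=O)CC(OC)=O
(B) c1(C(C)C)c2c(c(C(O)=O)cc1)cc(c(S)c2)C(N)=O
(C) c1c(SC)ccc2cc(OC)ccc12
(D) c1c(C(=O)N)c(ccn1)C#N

A

[CX3](=O)[OX2H0][#6] describes a carbonyl carbon bonded to an oxygen that is itself bonded to carbon (no H on that O) (an ester).
(A) contains a methyl-ester group (-C(=O)OCH3), which satisfies every atom and bond constraint.
(B) has a carboxylic acid group (-C(=O)OH) but the singly-bonded O carries H (OX2H1, not H0).
(C) has a methoxy ether (-OCH3) but the ether oxygen is not adjacent to a C=O carbon.
(D) has a primary amide (-C(=O)NH2) but the carbonyl is bonded to N, not to an O-C linkage.
So the answer is (A).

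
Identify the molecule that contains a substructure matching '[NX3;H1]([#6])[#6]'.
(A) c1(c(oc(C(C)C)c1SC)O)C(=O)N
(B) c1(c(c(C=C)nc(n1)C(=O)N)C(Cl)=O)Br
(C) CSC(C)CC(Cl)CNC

C

[NX3;H1]([#6])[#6] describes a trivalent nitrogen with one H, bonded to two carbons (a secondary amine).
(A) has a primary amide (-C(=O)NH2) but the -C(=O)NH2 nitrogen has H2, not H1.
(B) has a primary amide (-C(=O)NH2) but the -C(=O)NH2 nitrogen has H2, not H1.
(C) contains an N-methylamino group (-NHCH3), which satisfies every atom and bond constraint.
So the answer is (C).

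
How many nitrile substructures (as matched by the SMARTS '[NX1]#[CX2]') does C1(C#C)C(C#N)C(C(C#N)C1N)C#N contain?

3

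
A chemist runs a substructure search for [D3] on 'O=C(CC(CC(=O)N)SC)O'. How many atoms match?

3

Check the 11 heavy atoms by environment: 2× C (D2) → no; 3× C (D3) → match; 1× S (D2) → no; 1× C (D1) → no; 3× O (D1) → no; 1× N (D1) → no.
That gives 3 matching atoms.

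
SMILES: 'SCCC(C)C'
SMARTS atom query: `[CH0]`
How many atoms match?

0

The query [CH0] means: aliphatic carbon with no attached hydrogen.
Check the 6 heavy atoms by environment: 2× C (H2) → no; 1× C (H1) → no; 2× C (H3) → no; 1× S (H1) → no.
No environment satisfies the query, so 0 matching atoms.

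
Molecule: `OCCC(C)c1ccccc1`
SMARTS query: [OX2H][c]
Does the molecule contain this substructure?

The pattern [OX2H][c] describes a hydroxyl oxygen attached to an aromatic carbon — a phenol.
The closest candidate here is a hydroxyl group (-OH), but the -OH is on an aliphatic carbon, not an aromatic c. No other fragment satisfies the full query, so there is no match.

No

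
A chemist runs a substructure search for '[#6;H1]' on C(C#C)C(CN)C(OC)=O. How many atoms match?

2

The query [#6;H1] means: any carbon bearing exactly one hydrogen.
Check the 10 heavy atoms by environment: 2× C (H2) → no; 2× C (H1) → match; 2× C (H0) → no; 2× O (H0) → no; 1× C (H3) → no; 1× N (H2) → no.
That gives 2 matching atoms.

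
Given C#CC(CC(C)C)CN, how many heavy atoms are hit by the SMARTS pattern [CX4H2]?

Check the 9 heavy atoms by environment: 2× C (H2, X4) → match; 2× C (H1, X4) → no; 1× N (H2, X3) → no; 1× C (H0, X2) → no; 1× C (H1, X2) → no; 2× C (H3, X4) → no.
That gives 2 matching atoms.

2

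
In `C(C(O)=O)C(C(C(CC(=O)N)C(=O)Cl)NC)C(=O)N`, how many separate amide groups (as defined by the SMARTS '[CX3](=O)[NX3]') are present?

[CX3](=O)[NX3] is the SMARTS for an amide: a carbonyl carbon bonded to a trivalent nitrogen.
The molecule carries 2 separate instances of a primary amide (-C(=O)NH2) meeting every constraint; each maps to a distinct set of atoms, giving 2 matches.

2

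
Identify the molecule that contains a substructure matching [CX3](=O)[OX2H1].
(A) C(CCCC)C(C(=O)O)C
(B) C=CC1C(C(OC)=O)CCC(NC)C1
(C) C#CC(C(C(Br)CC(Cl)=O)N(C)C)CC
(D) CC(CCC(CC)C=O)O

A

[CX3](=O)[OX2H1] describes an sp2 carbon double-bonded to O and single-bonded to an -OH oxygen (a carboxylic acid).
(A) contains a carboxylic acid group (-C(=O)OH), which satisfies every atom and bond constraint.
(B) has a methyl-ester group (-C(=O)OCH3) but the singly-bonded O has no H (OX2H0, not OX2H1).
(C) has an acyl chloride (-C(=O)Cl) but the carbonyl is bonded to Cl, not to an -OH oxygen.
(D) has an aldehyde (-CHO) but there is no singly-bonded oxygen on the carbonyl carbon.
So the answer is (A).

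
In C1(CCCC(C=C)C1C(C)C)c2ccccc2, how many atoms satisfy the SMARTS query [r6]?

The query [r6] means: r6 matches atoms in a six-membered ring.
Check the 17 heavy atoms by environment: 6× C (in 6-ring) → match; 6× c (aromatic, in 6-ring) → match; 5× C (acyclic) → no.
Summing the matching environments: 6 + 6 = 12 matching atoms.

12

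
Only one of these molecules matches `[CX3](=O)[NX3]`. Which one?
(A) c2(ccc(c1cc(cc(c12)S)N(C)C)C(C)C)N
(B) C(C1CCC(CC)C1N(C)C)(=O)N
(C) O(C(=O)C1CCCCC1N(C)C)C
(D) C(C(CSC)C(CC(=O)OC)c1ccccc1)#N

[CX3](=O)[NX3] describes a carbonyl carbon bonded to a trivalent nitrogen (an amide).
(A) has a primary amino group (-NH2) but the -NH2 is not attached to a carbonyl carbon.
(B) contains a primary amide (-C(=O)NH2), which satisfies every atom and bond constraint.
(C) has a methyl-ester group (-C(=O)OCH3) but the carbonyl is bonded to O, not to an NX3 nitrogen.
(D) has a methyl-ester group (-C(=O)OCH3) but the carbonyl is bonded to O, not to an NX3 nitrogen.
So the answer is (B).

B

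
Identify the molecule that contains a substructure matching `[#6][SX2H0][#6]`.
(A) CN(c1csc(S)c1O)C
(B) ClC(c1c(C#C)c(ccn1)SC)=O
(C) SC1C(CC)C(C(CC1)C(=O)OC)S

[#6][SX2H0][#6] describes an aliphatic sulfur bridging two carbons with no H on the sulfur (a thioether).
(A) has a thiol (-SH) but the sulfur has H1, not H0 bridging two carbons.
(B) contains a methylthio ether (-SCH3), which satisfies every atom and bond constraint.
(C) has a thiol (-SH) but the sulfur has H1, not H0 bridging two carbons.
So the answer is (B).

B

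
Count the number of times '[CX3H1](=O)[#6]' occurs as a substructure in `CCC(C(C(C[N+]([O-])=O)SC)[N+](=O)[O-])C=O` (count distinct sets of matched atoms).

[CX3H1](=O)[#6] is the SMARTS for an aldehyde: an sp2 carbon with one H, double-bonded to O and single-bonded to carbon.
Exactly one fragment in the molecule meets all constraints, giving 1 match.

1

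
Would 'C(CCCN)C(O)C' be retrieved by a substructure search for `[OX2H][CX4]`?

Yes

The pattern [OX2H][CX4] describes a hydroxyl oxygen bound to an sp3 (X4) carbon — an aliphatic alcohol.
The molecule carries a hydroxyl group (-OH), whose atoms satisfy every constraint of the query, so the pattern matches.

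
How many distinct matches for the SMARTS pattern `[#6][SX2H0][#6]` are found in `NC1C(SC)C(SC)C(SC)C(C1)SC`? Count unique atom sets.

4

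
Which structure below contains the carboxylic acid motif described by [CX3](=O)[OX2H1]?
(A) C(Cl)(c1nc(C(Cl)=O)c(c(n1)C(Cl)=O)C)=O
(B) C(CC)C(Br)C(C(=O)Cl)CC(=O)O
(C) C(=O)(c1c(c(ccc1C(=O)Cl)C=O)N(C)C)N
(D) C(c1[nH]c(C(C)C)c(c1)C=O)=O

[CX3](=O)[OX2H1] describes an sp2 carbon double-bonded to O and single-bonded to an -OH oxygen (a carboxylic acid).
(A) has an acyl chloride (-C(=O)Cl) but the carbonyl is bonded to Cl, not to an -OH oxygen.
(B) contains a carboxylic acid group (-C(=O)OH), which satisfies every atom and bond constraint.
(C) has an acyl chloride (-C(=O)Cl) but the carbonyl is bonded to Cl, not to an -OH oxygen.
(D) has an aldehyde (-CHO) but there is no singly-bonded oxygen on the carbonyl carbon.
So the answer is (B).

B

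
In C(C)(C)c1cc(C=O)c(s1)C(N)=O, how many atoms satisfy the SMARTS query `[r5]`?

The query [r5] means: r5 matches atoms in a five-membered ring.
Check the 13 heavy atoms by environment: 1× s (aromatic, in 5-ring) → match; 4× c (aromatic, in 5-ring) → match; 5× C (acyclic) → no; 2× O (acyclic) → no; 1× N (acyclic) → no.
Summing the matching environments: 1 + 4 = 5 matching atoms.

5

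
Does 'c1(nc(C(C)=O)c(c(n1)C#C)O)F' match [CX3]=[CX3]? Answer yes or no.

The pattern [CX3]=[CX3] describes a non-aromatic C=C double bond between two sp2 carbons — an alkene.
The closest candidate here is an ethynyl group (-C#CH), but the C-C bond is a triple bond, not a double bond. No other fragment satisfies the full query, so there is no match.

No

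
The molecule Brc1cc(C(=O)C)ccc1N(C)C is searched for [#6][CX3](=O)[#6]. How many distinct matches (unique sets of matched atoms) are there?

1

[#6][CX3](=O)[#6] is the SMARTS for a ketone: a carbonyl carbon (no H) flanked by two carbons.
Exactly one fragment in the molecule meets all constraints, giving 1 match.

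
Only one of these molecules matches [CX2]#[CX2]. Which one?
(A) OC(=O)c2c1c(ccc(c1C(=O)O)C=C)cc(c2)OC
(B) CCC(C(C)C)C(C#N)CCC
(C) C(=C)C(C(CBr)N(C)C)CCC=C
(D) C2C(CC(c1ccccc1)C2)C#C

D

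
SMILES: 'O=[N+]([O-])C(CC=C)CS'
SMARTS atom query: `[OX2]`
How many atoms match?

The query [OX2] means: aliphatic oxygen with two total connections — ether, hydroxyl, or ester single-bond O.
Check the 9 heavy atoms by environment: 3× C (X4) → no; 1× N (charge +1, X3) → no; 1× O (charge -1, X1) → no; 1× O (X1) → no; 2× C (X3) → no; 1× S (X2) → no.
No environment satisfies the query, so 0 matching atoms.

0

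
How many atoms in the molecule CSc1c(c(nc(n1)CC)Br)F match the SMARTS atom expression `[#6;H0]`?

4

The query [#6;H0] means: any carbon with no attached hydrogen.
Check the 12 heavy atoms by environment: 2× n (aromatic, H0) → no; 4× c (aromatic, H0) → match; 1× Br (H0) → no; 1× C (H2) → no; 2× C (H3) → no; 1× F (H0) → no; 1× S (H0) → no.
That gives 4 matching atoms.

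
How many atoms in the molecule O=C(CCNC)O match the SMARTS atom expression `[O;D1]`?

The query [O;D1] means: aliphatic oxygen bonded to exactly one heavy atom.
Check the 7 heavy atoms by environment: 2× C (D2) → no; 1× C (D3) → no; 2× O (D1) → match; 1× N (D2) → no; 1× C (D1) → no.
That gives 2 matching atoms.

2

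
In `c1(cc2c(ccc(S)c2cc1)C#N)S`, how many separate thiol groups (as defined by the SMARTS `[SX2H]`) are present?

[SX2H] is the SMARTS for a thiol: an aliphatic sulfur with two connections, one being H.
The molecule carries 2 separate instances of a thiol (-SH) meeting every constraint; each maps to a distinct set of atoms, giving 2 matches.

2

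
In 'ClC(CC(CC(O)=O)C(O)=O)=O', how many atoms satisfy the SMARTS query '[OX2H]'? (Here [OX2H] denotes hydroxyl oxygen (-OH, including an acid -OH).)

2

The query [OX2H] means: aliphatic oxygen with two connections, one of which is H — an -OH oxygen.
Check the 12 heavy atoms by environment: 2× C (H2, X4) → no; 1× C (H1, X4) → no; 3× C (H0, X3) → no; 3× O (H0, X1) → no; 2× O (H1, X2) → match; 1× Cl (H0, X1) → no.
That gives 2 matching atoms.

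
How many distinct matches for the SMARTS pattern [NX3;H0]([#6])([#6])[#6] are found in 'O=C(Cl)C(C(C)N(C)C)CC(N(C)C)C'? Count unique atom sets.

2

[NX3;H0]([#6])([#6])[#6] is the SMARTS for a tertiary amine: a trivalent nitrogen with no H, bonded to three carbons.
The molecule carries 2 separate instances of a dimethylamino group (-N(CH3)2) meeting every constraint; each maps to a distinct set of atoms, giving 2 matches.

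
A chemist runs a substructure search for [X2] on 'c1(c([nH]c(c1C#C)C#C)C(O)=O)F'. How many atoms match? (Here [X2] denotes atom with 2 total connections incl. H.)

5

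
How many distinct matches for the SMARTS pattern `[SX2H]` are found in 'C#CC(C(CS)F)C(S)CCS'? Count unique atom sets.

3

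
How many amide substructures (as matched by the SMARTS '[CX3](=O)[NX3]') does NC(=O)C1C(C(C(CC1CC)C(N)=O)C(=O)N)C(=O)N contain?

4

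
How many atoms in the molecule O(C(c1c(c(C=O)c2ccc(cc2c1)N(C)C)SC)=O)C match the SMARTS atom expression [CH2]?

0

The query [CH2] means: aliphatic carbon with exactly two hydrogens.
Check the 21 heavy atoms by environment: 6× c (aromatic, H0) → no; 4× c (aromatic, H1) → no; 1× N (H0) → no; 4× C (H3) → no; 1× S (H0) → no; 1× C (H1) → no; 3× O (H0) → no; 1× C (H0) → no.
No environment satisfies the query, so 0 matching atoms.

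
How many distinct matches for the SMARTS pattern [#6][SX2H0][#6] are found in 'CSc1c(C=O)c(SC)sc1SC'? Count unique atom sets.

3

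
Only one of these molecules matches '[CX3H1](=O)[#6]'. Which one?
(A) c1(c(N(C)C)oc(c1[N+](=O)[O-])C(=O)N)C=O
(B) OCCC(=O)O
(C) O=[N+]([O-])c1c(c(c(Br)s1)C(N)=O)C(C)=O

[CX3H1](=O)[#6] describes an sp2 carbon with one H, double-bonded to O and single-bonded to carbon (an aldehyde).
(A) contains an aldehyde (-CHO), which satisfies every atom and bond constraint.
(B) has a carboxylic acid group (-C(=O)OH) but the carbonyl carbon has H0 and is bonded to O, not H1.
(C) has an acetyl/ketone group (-C(=O)CH3) but the carbonyl carbon has H0 (two carbon neighbours), not H1.
So the answer is (A).

A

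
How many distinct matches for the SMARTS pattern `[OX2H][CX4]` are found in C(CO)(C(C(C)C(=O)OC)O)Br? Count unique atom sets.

2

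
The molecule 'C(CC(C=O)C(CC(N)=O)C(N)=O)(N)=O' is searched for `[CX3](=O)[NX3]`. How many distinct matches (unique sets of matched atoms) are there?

3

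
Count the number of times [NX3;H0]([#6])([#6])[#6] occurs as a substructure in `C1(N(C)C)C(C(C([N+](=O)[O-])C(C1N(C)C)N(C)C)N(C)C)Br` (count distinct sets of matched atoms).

4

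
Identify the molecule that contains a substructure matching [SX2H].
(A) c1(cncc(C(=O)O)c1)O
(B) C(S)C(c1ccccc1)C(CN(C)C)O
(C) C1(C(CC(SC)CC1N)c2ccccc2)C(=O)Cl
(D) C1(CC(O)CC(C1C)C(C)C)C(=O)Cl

B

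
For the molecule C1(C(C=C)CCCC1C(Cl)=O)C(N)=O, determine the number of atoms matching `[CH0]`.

Check the 14 heavy atoms by environment: 4× C (H2) → no; 4× C (H1) → no; 2× C (H0) → match; 2× O (H0) → no; 1× N (H2) → no; 1× Cl (H0) → no.
That gives 2 matching atoms.

2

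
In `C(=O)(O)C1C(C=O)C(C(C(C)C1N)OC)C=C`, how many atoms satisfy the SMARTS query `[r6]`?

The query [r6] means: r6 matches atoms in a six-membered ring.
Check the 17 heavy atoms by environment: 6× C (in 6-ring) → match; 6× C (acyclic) → no; 4× O (acyclic) → no; 1× N (acyclic) → no.
That gives 6 matching atoms.

6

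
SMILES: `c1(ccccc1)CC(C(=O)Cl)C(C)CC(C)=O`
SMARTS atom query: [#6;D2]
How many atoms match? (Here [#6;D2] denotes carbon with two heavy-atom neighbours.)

7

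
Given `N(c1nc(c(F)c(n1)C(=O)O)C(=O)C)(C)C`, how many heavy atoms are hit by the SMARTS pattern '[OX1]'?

2

The query [OX1] means: aliphatic oxygen with one total connection — typically a carbonyl =O or an oxide.
Check the 16 heavy atoms by environment: 2× n (aromatic, X2) → no; 4× c (aromatic, X3) → no; 2× C (X3) → no; 2× O (X1) → match; 3× C (X4) → no; 1× N (X3) → no; 1× O (X2) → no; 1× F (X1) → no.
That gives 2 matching atoms.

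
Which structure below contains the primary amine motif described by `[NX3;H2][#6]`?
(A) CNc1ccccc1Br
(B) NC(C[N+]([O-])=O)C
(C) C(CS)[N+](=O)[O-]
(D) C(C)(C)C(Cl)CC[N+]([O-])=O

[NX3;H2][#6] describes a trivalent nitrogen with two H attached to carbon (a primary amine).
(A) has an N-methylamino group (-NHCH3) but the nitrogen bears two carbons and only one H (H1), not H2.
(B) contains a primary amino group (-NH2), which satisfies every atom and bond constraint.
(C) has a nitro group (-[N+](=O)[O-]) but the nitrogen is [N+] with no H, not NX3H2.
(D) has a nitro group (-[N+](=O)[O-]) but the nitrogen is [N+] with no H, not NX3H2.
So the answer is (B).

B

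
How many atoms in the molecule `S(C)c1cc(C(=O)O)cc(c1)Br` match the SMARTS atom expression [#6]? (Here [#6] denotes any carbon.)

8

The query [#6] means: #6 matches any atom with atomic number 6 (carbon, aromatic or aliphatic).
Check the 12 heavy atoms by environment: 6× c (aromatic) → match; 1× Br → no; 2× C → match; 2× O → no; 1× S → no.
Summing the matching environments: 6 + 2 = 8 matching atoms.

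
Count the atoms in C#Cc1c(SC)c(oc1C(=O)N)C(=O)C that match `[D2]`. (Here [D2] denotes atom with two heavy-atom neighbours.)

The query [D2] means: atom with exactly two heavy-atom neighbours.
Check the 15 heavy atoms by environment: 1× o (aromatic, D2) → match; 4× c (aromatic, D3) → no; 1× C (D2) → match; 3× C (D1) → no; 2× C (D3) → no; 2× O (D1) → no; 1× N (D1) → no; 1× S (D2) → match.
Summing the matching environments: 1 + 1 + 1 = 3 matching atoms.

3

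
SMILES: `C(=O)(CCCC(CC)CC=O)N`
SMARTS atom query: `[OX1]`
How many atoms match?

The query [OX1] means: aliphatic oxygen with one total connection — typically a carbonyl =O or an oxide.
Check the 12 heavy atoms by environment: 7× C (X4) → no; 2× C (X3) → no; 2× O (X1) → match; 1× N (X3) → no.
That gives 2 matching atoms.

2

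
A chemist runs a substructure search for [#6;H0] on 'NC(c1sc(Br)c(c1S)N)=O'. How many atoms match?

Check the 11 heavy atoms by environment: 1× s (aromatic, H0) → no; 4× c (aromatic, H0) → match; 1× S (H1) → no; 2× N (H2) → no; 1× C (H0) → match; 1× O (H0) → no; 1× Br (H0) → no.
Summing the matching environments: 4 + 1 = 5 matching atoms.

5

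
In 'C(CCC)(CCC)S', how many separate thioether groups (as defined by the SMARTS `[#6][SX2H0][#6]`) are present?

[#6][SX2H0][#6] is the SMARTS for a thioether: an aliphatic sulfur bridging two carbons with no H on the sulfur.
The molecule has a thiol (-SH), but the sulfur has H1, not H0 bridging two carbons; nothing else fits, so there are 0 matches.

0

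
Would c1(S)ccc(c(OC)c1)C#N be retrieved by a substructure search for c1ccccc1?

Yes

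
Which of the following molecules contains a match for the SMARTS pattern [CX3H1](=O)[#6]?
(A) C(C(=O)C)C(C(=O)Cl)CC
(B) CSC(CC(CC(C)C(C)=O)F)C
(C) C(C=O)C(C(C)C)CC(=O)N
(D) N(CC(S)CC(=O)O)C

[CX3H1](=O)[#6] describes an sp2 carbon with one H, double-bonded to O and single-bonded to carbon (an aldehyde).
(A) has an acetyl/ketone group (-C(=O)CH3) but the carbonyl carbon has H0 (two carbon neighbours), not H1.
(B) has an acetyl/ketone group (-C(=O)CH3) but the carbonyl carbon has H0 (two carbon neighbours), not H1.
(C) contains an aldehyde (-CHO), which satisfies every atom and bond constraint.
(D) has a carboxylic acid group (-C(=O)OH) but the carbonyl carbon has H0 and is bonded to O, not H1.
So the answer is (C).

C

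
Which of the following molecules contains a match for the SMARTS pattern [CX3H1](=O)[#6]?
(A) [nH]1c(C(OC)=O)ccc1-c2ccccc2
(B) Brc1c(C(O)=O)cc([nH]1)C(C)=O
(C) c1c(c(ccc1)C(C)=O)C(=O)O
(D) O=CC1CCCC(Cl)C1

[CX3H1](=O)[#6] describes an sp2 carbon with one H, double-bonded to O and single-bonded to carbon (an aldehyde).
(A) has a methyl-ester group (-C(=O)OCH3) but the carbonyl carbon has H0, not H1.
(B) has an acetyl/ketone group (-C(=O)CH3) but the carbonyl carbon has H0 (two carbon neighbours), not H1.
(C) has an acetyl/ketone group (-C(=O)CH3) but the carbonyl carbon has H0 (two carbon neighbours), not H1.
(D) contains an aldehyde (-CHO), which satisfies every atom and bond constraint.
So the answer is (D).

D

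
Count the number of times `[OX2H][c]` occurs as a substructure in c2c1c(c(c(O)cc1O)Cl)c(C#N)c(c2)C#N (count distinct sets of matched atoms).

2

[OX2H][c] is the SMARTS for a phenol: a hydroxyl oxygen attached to an aromatic carbon.
The molecule carries 2 separate instances of a hydroxyl group (-OH) meeting every constraint; each maps to a distinct set of atoms, giving 2 matches.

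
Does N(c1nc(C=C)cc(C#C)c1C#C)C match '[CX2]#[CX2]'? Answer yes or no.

Yes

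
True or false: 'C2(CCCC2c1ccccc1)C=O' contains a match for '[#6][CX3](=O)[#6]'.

False

The pattern [#6][CX3](=O)[#6] describes a carbonyl carbon (no H) flanked by two carbons — a ketone.
The closest candidate here is an aldehyde (-CHO), but the carbonyl carbon has H1, so it is not flanked by two carbons. No other fragment satisfies the full query, so there is no match.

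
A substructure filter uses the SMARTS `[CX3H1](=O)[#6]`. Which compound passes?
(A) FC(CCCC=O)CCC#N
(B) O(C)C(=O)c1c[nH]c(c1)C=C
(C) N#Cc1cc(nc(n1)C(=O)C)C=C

[CX3H1](=O)[#6] describes an sp2 carbon with one H, double-bonded to O and single-bonded to carbon (an aldehyde).
(A) contains an aldehyde (-CHO), which satisfies every atom and bond constraint.
(B) has a methyl-ester group (-C(=O)OCH3) but the carbonyl carbon has H0, not H1.
(C) has an acetyl/ketone group (-C(=O)CH3) but the carbonyl carbon has H0 (two carbon neighbours), not H1.
So the answer is (A).

A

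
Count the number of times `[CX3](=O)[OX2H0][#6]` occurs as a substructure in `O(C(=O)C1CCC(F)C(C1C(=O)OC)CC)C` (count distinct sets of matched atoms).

2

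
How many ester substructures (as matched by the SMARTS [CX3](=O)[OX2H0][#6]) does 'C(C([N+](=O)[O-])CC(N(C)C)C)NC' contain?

0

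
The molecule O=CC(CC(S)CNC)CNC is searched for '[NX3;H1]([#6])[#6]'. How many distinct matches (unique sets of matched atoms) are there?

2

[NX3;H1]([#6])[#6] is the SMARTS for a secondary amine: a trivalent nitrogen with one H, bonded to two carbons.
The molecule carries 2 separate instances of an N-methylamino group (-NHCH3) meeting every constraint; each maps to a distinct set of atoms, giving 2 matches.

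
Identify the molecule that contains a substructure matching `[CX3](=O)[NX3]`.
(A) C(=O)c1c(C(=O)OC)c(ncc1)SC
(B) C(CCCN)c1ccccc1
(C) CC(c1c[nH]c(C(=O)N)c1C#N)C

C

[CX3](=O)[NX3] describes a carbonyl carbon bonded to a trivalent nitrogen (an amide).
(A) has a methyl-ester group (-C(=O)OCH3) but the carbonyl is bonded to O, not to an NX3 nitrogen.
(B) has a primary amino group (-NH2) but the -NH2 is not attached to a carbonyl carbon.
(C) contains a primary amide (-C(=O)NH2), which satisfies every atom and bond constraint.
So the answer is (C).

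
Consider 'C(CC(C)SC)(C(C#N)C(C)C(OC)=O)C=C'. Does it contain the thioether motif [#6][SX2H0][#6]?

Yes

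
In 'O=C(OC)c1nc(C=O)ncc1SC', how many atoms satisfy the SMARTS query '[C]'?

Check the 14 heavy atoms by environment: 2× n (aromatic) → no; 4× c (aromatic) → no; 1× S → no; 4× C → match; 3× O → no.
That gives 4 matching atoms.

4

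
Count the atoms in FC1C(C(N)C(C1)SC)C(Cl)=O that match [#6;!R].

The query [#6;!R] means: carbon not in any ring.
Check the 12 heavy atoms by environment: 5× C (in 5-ring) → no; 1× F (acyclic) → no; 1× S (acyclic) → no; 2× C (acyclic) → match; 1× O (acyclic) → no; 1× Cl (acyclic) → no; 1× N (acyclic) → no.
That gives 2 matching atoms.

2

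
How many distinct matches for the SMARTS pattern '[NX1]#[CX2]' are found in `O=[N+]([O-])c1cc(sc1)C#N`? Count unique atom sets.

1

[NX1]#[CX2] is the SMARTS for a nitrile: a nitrogen triple-bonded to a two-connected carbon.
Exactly one fragment in the molecule meets all constraints, giving 1 match.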